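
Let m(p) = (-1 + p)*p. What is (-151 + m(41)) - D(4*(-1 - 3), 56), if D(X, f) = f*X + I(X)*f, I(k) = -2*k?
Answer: 593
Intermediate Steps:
m(p) = p*(-1 + p)
D(X, f) = -X*f (D(X, f) = f*X + (-2*X)*f = X*f - 2*X*f = -X*f)
(-151 + m(41)) - D(4*(-1 - 3), 56) = (-151 + 41*(-1 + 41)) - (-1)*4*(-1 - 3)*56 = (-151 + 41*40) - (-1)*4*(-4)*56 = (-151 + 1640) - (-1)*(-16)*56 = 1489 - 1*896 = 1489 - 896 = 593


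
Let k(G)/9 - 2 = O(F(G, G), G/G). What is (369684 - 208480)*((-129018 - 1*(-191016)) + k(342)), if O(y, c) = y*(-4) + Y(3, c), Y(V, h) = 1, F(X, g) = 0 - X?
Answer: 11983421748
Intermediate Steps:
F(X, g) = -X
O(y, c) = 1 - 4*y (O(y, c) = y*(-4) + 1 = -4*y + 1 = 1 - 4*y)
k(G) = 27 + 36*G (k(G) = 18 + 9*(1 - (-4)*G) = 18 + 9*(1 + 4*G) = 18 + (9 + 36*G) = 27 + 36*G)
(369684 - 208480)*((-129018 - 1*(-191016)) + k(342)) = (369684 - 208480)*((-129018 - 1*(-191016)) + (27 + 36*342)) = 161204*((-129018 + 191016) + (27 + 12312)) = 161204*(61998 + 12339) = 161204*74337 = 11983421748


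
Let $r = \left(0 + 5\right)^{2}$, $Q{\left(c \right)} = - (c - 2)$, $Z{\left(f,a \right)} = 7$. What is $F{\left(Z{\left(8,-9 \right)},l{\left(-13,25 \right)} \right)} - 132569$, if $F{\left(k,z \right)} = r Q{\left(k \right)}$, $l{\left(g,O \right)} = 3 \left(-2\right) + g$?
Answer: $-132694$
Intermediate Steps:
$Q{\left(c \right)} = 2 - c$ ($Q{\left(c \right)} = - (-2 + c) = 2 - c$)
$l{\left(g,O \right)} = -6 + g$
$r = 25$ ($r = 5^{2} = 25$)
$F{\left(k,z \right)} = 50 - 25 k$ ($F{\left(k,z \right)} = 25 \left(2 - k\right) = 50 - 25 k$)
$F{\left(Z{\left(8,-9 \right)},l{\left(-13,25 \right)} \right)} - 132569 = \left(50 - 175\right) - 132569 = -125 - 132569 = -132694$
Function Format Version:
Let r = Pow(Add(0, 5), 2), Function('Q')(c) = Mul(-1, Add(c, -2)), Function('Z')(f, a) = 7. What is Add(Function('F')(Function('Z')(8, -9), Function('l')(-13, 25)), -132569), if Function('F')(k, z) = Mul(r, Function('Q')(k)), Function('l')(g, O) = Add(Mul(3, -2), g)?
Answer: -132694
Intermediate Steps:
Function('Q')(c) = Add(2, Mul(-1, c)) (Function('Q')(c) = Mul(-1, Add(-2, c)) = Add(2, Mul(-1, c)))
Function('l')(g, O) = Add(-6, g)
r = 25 (r = Pow(5, 2) = 25)
Function('F')(k, z) = Add(50, Mul(-25, k)) (Function('F')(k, z) = Mul(25, Add(2, Mul(-1, k))) = Add(50, Mul(-25, k)))
Add(Function('F')(Function('Z')(8, -9), Function('l')(-13, 25)), -132569) = Add(Add(50, Mul(-25, 7)), -132569) = Add(Add(50, -175), -132569) = Add(-125, -132569) = -132694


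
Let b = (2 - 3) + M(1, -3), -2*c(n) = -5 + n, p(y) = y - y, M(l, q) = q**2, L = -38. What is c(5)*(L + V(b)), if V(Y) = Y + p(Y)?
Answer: 0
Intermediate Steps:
p(y) = 0
c(n) = 5/2 - n/2 (c(n) = -(-5 + n)/2 = 5/2 - n/2)
b = 8 (b = (2 - 3) + (-3)**2 = -1 + 9 = 8)
V(Y) = Y (V(Y) = Y + 0 = Y)
c(5)*(L + V(b)) = (5/2 - 1/2*5)*(-38 + 8) = (5/2 - 5/2)*(-30) = 0*(-30) = 0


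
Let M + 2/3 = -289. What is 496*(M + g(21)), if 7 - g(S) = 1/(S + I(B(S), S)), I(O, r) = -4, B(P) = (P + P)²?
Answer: -7151824/51 ≈ -1.4023e+5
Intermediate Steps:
M = -869/3 (M = -⅔ - 289 = -869/3 ≈ -289.67)
B(P) = 4*P² (B(P) = (2*P)² = 4*P²)
g(S) = 7 - 1/(-4 + S) (g(S) = 7 - 1/(S - 4) = 7 - 1/(-4 + S))
496*(M + g(21)) = 496*(-869/3 + (-29 + 7*21)/(-4 + 21)) = 496*(-869/3 + (-29 + 147)/17) = 496*(-869/3 + (1/17)*118) = 496*(-869/3 + 118/17) = 496*(-14419/51) = -7151824/51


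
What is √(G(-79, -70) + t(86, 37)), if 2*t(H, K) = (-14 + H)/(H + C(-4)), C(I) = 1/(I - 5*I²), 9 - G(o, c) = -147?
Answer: 2*√2040158019/7223 ≈ 12.507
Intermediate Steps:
G(o, c) = 156 (G(o, c) = 9 - 1*(-147) = 9 + 147 = 156)
t(H, K) = (-14 + H)/(2*(-1/84 + H)) (t(H, K) = ((-14 + H)/(H - 1/(-4*(-1 + 5*(-4)))))/2 = ((-14 + H)/(H - 1*(-¼)/(-1 - 20)))/2 = ((-14 + H)/(H - 1*(-¼)/(-21)))/2 = ((-14 + H)/(H - 1*(-¼)*(-1/21)))/2 = ((-14 + H)/(H - 1/84))/2 = ((-14 + H)/(-1/84 + H))/2 = (-14 + H)/(2*(-1/84 + H)))
√(G(-79, -70) + t(86, 37)) = √(156 + 42*(-14 + 86)/(-1 + 84*86)) = √(156 + 42*72/(-1 + 7224)) = √(156 + 42*72/7223) = √(156 + 42*(1/7223)*72) = √(156 + 3024/7223) = √(1129812/7223) = 2*√2040158019/7223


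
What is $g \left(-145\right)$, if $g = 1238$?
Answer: $-179510$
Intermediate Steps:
$g \left(-145\right) = 1238 \left(-145\right) = -179510$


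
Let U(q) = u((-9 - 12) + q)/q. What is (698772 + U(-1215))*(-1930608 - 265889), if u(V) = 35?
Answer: -372968680833733/243 ≈ -1.5349e+12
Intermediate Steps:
U(q) = 35/q
(698772 + U(-1215))*(-1930608 - 265889) = (698772 + 35/(-1215))*(-1930608 - 265889) = (698772 + 35*(-1/1215))*(-2196497) = (698772 - 7/243)*(-2196497) = (169801589/243)*(-2196497) = -372968680833733/243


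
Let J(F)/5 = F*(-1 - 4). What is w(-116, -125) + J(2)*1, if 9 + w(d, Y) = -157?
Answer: -216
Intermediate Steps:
w(d, Y) = -166 (w(d, Y) = -9 - 157 = -166)
J(F) = -25*F (J(F) = 5*(F*(-1 - 4)) = 5*(F*(-5)) = 5*(-5*F) = -25*F)
w(-116, -125) + J(2)*1 = -166 - 25*2*1 = -166 - 50*1 = -166 - 50 = -216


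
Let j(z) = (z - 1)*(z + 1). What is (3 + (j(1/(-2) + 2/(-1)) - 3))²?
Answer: 441/16 ≈ 27.563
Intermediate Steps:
j(z) = (1 + z)*(-1 + z) (j(z) = (-1 + z)*(1 + z) = (1 + z)*(-1 + z))
(3 + (j(1/(-2) + 2/(-1)) - 3))² = (3 + ((-1 + (1/(-2) + 2/(-1))²) - 3))² = (3 + ((-1 + (1*(-½) + 2*(-1))²) - 3))² = (3 + ((-1 + (-½ - 2)²) - 3))² = (3 + ((-1 + (-5/2)²) - 3))² = (3 + ((-1 + 25/4) - 3))² = (3 + (21/4 - 3))² = (3 + 9/4)² = (21/4)² = 441/16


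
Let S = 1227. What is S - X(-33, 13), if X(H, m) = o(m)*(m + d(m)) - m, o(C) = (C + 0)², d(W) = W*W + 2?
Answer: -29856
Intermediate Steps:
d(W) = 2 + W² (d(W) = W² + 2 = 2 + W²)
o(C) = C²
X(H, m) = -m + m²*(2 + m + m²) (X(H, m) = m²*(m + (2 + m²)) - m = m²*(2 + m + m²) - m = -m + m²*(2 + m + m²))
S - X(-33, 13) = 1227 - 13*(-1 + 13² + 13*(2 + 13²)) = 1227 - 13*(-1 + 169 + 13*(2 + 169)) = 1227 - 13*(-1 + 169 + 13*171) = 1227 - 13*(-1 + 169 + 2223) = 1227 - 13*2391 = 1227 - 1*31083 = 1227 - 31083 = -29856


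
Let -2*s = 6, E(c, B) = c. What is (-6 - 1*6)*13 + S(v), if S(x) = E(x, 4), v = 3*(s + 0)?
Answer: -165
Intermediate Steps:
s = -3 (s = -½*6 = -3)
v = -9 (v = 3*(-3 + 0) = 3*(-3) = -9)
S(x) = x
(-6 - 1*6)*13 + S(v) = (-6 - 1*6)*13 - 9 = (-6 - 6)*13 - 9 = -12*13 - 9 = -156 - 9 = -165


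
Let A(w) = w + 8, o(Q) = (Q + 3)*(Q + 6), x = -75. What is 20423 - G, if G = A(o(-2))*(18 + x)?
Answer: 21107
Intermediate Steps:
o(Q) = (3 + Q)*(6 + Q)
A(w) = 8 + w
G = -684 (G = (8 + (18 + (-2)**2 + 9*(-2)))*(18 - 75) = (8 + (18 + 4 - 18))*(-57) = (8 + 4)*(-57) = 12*(-57) = -684)
20423 - G = 20423 - 1*(-684) = 20423 + 684 = 21107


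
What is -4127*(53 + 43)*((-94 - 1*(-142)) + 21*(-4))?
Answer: 14262912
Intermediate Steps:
-4127*(53 + 43)*((-94 - 1*(-142)) + 21*(-4)) = -396192*((-94 + 142) - 84) = -396192*(48 - 84) = -396192*(-36) = -4127*(-3456) = 14262912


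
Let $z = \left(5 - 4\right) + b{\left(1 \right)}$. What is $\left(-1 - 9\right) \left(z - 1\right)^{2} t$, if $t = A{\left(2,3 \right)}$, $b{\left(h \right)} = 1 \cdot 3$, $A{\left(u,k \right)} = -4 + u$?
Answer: $180$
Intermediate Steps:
$b{\left(h \right)} = 3$
$z = 4$ ($z = \left(5 - 4\right) + 3 = 1 + 3 = 4$)
$t = -2$ ($t = -4 + 2 = -2$)
$\left(-1 - 9\right) \left(z - 1\right)^{2} t = \left(-1 - 9\right) \left(4 - 1\right)^{2} \left(-2\right) = \left(-1 - 9\right) 3^{2} \left(-2\right) = \left(-10\right) 9 \left(-2\right) = \left(-90\right) \left(-2\right) = 180$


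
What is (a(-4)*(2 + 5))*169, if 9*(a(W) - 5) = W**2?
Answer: 72163/9 ≈ 8018.1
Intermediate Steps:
a(W) = 5 + W**2/9
(a(-4)*(2 + 5))*169 = ((5 + (1/9)*(-4)**2)*(2 + 5))*169 = ((5 + (1/9)*16)*7)*169 = ((5 + 16/9)*7)*169 = ((61/9)*7)*169 = (427/9)*169 = 72163/9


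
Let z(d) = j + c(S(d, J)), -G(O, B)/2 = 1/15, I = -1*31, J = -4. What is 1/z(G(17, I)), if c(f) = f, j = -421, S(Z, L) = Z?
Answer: -15/6317 ≈ -0.0023745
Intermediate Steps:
I = -31
G(O, B) = -2/15
z(d) = -421 + d
1/z(G(17, I)) = 1/(-421 - 2/15) = 1/(-6317/15) = -15/6317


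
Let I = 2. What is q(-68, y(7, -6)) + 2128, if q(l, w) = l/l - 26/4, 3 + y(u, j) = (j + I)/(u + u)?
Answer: 4245/2 ≈ 2122.5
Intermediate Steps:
y(u, j) = -3 + (2 + j)/(2*u) (y(u, j) = -3 + (j + 2)/(u + u) = -3 + (2 + j)/((2*u)) = -3 + (2 + j)*(1/(2*u)) = -3 + (2 + j)/(2*u))
q(l, w) = -11/2 (q(l, w) = 1 - 26*¼ = 1 - 13/2 = -11/2)
q(-68, y(7, -6)) + 2128 = -11/2 + 2128 = 4245/2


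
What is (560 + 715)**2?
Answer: 1625625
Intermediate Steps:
(560 + 715)**2 = 1275**2 = 1625625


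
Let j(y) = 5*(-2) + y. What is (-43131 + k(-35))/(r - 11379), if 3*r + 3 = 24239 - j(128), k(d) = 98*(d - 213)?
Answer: 202305/10019 ≈ 20.192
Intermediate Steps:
j(y) = -10 + y
k(d) = -20874 + 98*d (k(d) = 98*(-213 + d) = -20874 + 98*d)
r = 24118/3 (r = -1 + (24239 - (-10 + 128))/3 = -1 + (24239 - 1*118)/3 = -1 + (24239 - 118)/3 = -1 + (⅓)*24121 = -1 + 24121/3 = 24118/3 ≈ 8039.3)
(-43131 + k(-35))/(r - 11379) = (-43131 + (-20874 + 98*(-35)))/(24118/3 - 11379) = (-43131 + (-20874 - 3430))/(-10019/3) = (-43131 - 24304)*(-3/10019) = -67435*(-3/10019) = 202305/10019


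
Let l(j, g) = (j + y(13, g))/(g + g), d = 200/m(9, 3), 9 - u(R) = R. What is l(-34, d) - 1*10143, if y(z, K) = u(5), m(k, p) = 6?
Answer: -202869/20 ≈ -10143.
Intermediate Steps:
u(R) = 9 - R
y(z, K) = 4 (y(z, K) = 9 - 1*5 = 9 - 5 = 4)
d = 100/3 (d = 200/6 = 200*(⅙) = 100/3 ≈ 33.333)
l(j, g) = (4 + j)/(2*g) (l(j, g) = (j + 4)/(g + g) = (4 + j)/((2*g)) = (4 + j)*(1/(2*g)) = (4 + j)/(2*g))
l(-34, d) - 1*10143 = (4 - 34)/(2*(100/3)) - 1*10143 = (½)*(3/100)*(-30) - 10143 = -9/20 - 10143 = -202869/20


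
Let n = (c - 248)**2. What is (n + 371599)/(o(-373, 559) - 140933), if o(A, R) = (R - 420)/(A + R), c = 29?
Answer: -78038160/26213399 ≈ -2.9770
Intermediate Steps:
o(A, R) = (-420 + R)/(A + R)
n = 47961 (n = (29 - 248)**2 = (-219)**2 = 47961)
(n + 371599)/(o(-373, 559) - 140933) = (47961 + 371599)/((-420 + 559)/(-373 + 559) - 140933) = 419560/(139/186 - 140933) = 419560/(-26213399/186) = 419560*(-186/26213399) = -78038160/26213399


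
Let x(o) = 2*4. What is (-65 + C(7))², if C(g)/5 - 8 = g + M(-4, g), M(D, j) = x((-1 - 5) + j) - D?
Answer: 4900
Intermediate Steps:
x(o) = 8
M(D, j) = 8 - D
C(g) = 100 + 5*g (C(g) = 40 + 5*(g + (8 - 1*(-4))) = 40 + 5*(g + (8 + 4)) = 40 + 5*(g + 12) = 40 + 5*(12 + g) = 40 + (60 + 5*g) = 100 + 5*g)
(-65 + C(7))² = (-65 + (100 + 5*7))² = (-65 + (100 + 35))² = (-65 + 135)² = 70² = 4900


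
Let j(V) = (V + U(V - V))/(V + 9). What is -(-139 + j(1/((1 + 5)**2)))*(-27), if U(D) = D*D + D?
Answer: -1219698/325 ≈ -3752.9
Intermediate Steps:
U(D) = D + D**2 (U(D) = D**2 + D = D + D**2)
j(V) = V/(9 + V) (j(V) = (V + (V - V)*(1 + (V - V)))/(V + 9) = (V + 0*(1 + 0))/(9 + V) = (V + 0*1)/(9 + V) = (V + 0)/(9 + V) = V/(9 + V))
-(-139 + j(1/((1 + 5)**2)))*(-27) = -(-139 + 1/(((1 + 5)**2)*(9 + 1/((1 + 5)**2))))*(-27) = -(-139 + 1/((6**2)*(9 + 1/(6**2))))*(-27) = -(-139 + 1/(36*(9 + 1/36)))*(-27) = -(-139 + 1/(36*(325/36)))*(-27) = -(-139 + (1/36)*(36/325))*(-27) = -(-139 + 1/325)*(-27) = -(-45174)*(-27)/325 = -1*1219698/325 = -1219698/325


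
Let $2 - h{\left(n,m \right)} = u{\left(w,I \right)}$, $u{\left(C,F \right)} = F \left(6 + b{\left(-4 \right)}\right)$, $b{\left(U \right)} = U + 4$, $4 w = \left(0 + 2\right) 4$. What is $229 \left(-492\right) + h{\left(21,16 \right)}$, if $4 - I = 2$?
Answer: $-112678$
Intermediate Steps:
$w = 2$ ($w = \frac{\left(0 + 2\right) 4}{4} = \frac{2 \cdot 4}{4} = \frac{1}{4} \cdot 8 = 2$)
$I = 2$ ($I = 4 - 2 = 2$)
$b{\left(U \right)} = 4 + U$
$u{\left(C,F \right)} = 6 F$ ($u{\left(C,F \right)} = F \left(6 + \left(4 - 4\right)\right) = F \left(6 + 0\right) = F 6 = 6 F$)
$h{\left(n,m \right)} = -10$ ($h{\left(n,m \right)} = 2 - 6 \cdot 2 = 2 - 12 = -10$)
$229 \left(-492\right) + h{\left(21,16 \right)} = 229 \left(-492\right) - 10 = -112668 - 10 = -112678$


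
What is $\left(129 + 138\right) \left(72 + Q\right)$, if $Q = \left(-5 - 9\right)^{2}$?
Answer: $71556$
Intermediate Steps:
$Q = 196$ ($Q = \left(-14\right)^{2} = 196$)
$\left(129 + 138\right) \left(72 + Q\right) = \left(129 + 138\right) \left(72 + 196\right) = 267 \cdot 268 = 71556$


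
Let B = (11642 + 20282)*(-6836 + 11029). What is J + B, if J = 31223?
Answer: 133888555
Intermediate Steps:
B = 133857332 (B = 31924*4193 = 133857332)
J + B = 31223 + 133857332 = 133888555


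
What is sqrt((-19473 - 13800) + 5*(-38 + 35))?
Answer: 2*I*sqrt(8322) ≈ 182.45*I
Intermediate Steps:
sqrt((-19473 - 13800) + 5*(-38 + 35)) = sqrt(-33273 + 5*(-3)) = sqrt(-33273 - 15) = sqrt(-33288) = 2*I*sqrt(8322)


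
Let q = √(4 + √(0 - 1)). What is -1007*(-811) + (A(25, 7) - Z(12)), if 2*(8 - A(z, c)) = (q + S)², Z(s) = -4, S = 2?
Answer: 816689 - (2 + √(4 + I))²/2 ≈ 8.1668e+5 - 0.9962*I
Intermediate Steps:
q = √(4 + I) (q = √(4 + √(-1)) = √(4 + I) ≈ 2.0153 + 0.2481*I)
A(z, c) = 8 - (2 + √(4 + I))²/2 (A(z, c) = 8 - (√(4 + I) + 2)²/2 = 8 - (2 + √(4 + I))²/2)
-1007*(-811) + (A(25, 7) - Z(12)) = -1007*(-811) + ((8 - (2 + √(4 + I))²/2) - 1*(-4)) = 816677 + ((8 - (2 + √(4 + I))²/2) + 4) = 816677 + (12 - (2 + √(4 + I))²/2) = 816689 - (2 + √(4 + I))²/2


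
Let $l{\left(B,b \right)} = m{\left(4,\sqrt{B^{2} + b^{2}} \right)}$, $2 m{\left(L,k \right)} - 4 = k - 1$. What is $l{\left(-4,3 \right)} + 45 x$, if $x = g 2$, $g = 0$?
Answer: $4$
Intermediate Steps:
$m{\left(L,k \right)} = \frac{3}{2} + \frac{k}{2}$ ($m{\left(L,k \right)} = 2 + \frac{k - 1}{2} = 2 + \frac{-1 + k}{2} = 2 + \left(- \frac{1}{2} + \frac{k}{2}\right) = \frac{3}{2} + \frac{k}{2}$)
$l{\left(B,b \right)} = \frac{3}{2} + \frac{\sqrt{B^{2} + b^{2}}}{2}$
$x = 0$ ($x = 0 \cdot 2 = 0$)
$l{\left(-4,3 \right)} + 45 x = \left(\frac{3}{2} + \frac{\sqrt{\left(-4\right)^{2} + 3^{2}}}{2}\right) + 45 \cdot 0 = \left(\frac{3}{2} + \frac{\sqrt{16 + 9}}{2}\right) + 0 = \left(\frac{3}{2} + \frac{\sqrt{25}}{2}\right) + 0 = \left(\frac{3}{2} + \frac{1}{2} \cdot 5\right) + 0 = \left(\frac{3}{2} + \frac{5}{2}\right) + 0 = 4 + 0 = 4$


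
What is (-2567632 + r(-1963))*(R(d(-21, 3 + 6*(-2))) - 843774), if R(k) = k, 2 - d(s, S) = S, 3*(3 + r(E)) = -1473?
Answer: 2166889698138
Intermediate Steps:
r(E) = -494 (r(E) = -3 + (⅓)*(-1473) = -3 - 491 = -494)
d(s, S) = 2 - S
(-2567632 + r(-1963))*(R(d(-21, 3 + 6*(-2))) - 843774) = (-2567632 - 494)*((2 - (3 + 6*(-2))) - 843774) = -2568126*((2 - (3 - 12)) - 843774) = -2568126*((2 - 1*(-9)) - 843774) = -2568126*((2 + 9) - 843774) = -2568126*(11 - 843774) = -2568126*(-843763) = 2166889698138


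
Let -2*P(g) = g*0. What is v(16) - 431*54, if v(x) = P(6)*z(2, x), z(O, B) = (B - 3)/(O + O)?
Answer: -23274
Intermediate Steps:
P(g) = 0 (P(g) = -g*0/2 = -1/2*0 = 0)
z(O, B) = (-3 + B)/(2*O) (z(O, B) = (-3 + B)/((2*O)) = (-3 + B)*(1/(2*O)) = (-3 + B)/(2*O))
v(x) = 0 (v(x) = 0*((1/2)*(-3 + x)/2) = 0*((1/2)*(1/2)*(-3 + x)) = 0*(-3/4 + x/4) = 0)
v(16) - 431*54 = 0 - 431*54 = 0 - 23274 = -23274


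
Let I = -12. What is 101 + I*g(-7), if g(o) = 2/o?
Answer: 731/7 ≈ 104.43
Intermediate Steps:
101 + I*g(-7) = 101 - 24/(-7) = 101 - 24*(-1)/7 = 101 - 12*(-2/7) = 101 + 24/7 = 731/7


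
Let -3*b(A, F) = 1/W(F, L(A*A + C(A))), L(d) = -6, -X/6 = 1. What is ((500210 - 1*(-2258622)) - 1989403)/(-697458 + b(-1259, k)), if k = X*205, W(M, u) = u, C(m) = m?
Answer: -13849722/12554243 ≈ -1.1032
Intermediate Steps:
X = -6 (X = -6*1 = -6)
k = -1230 (k = -6*205 = -1230)
b(A, F) = 1/18 (b(A, F) = -1/3/(-6) = -1/3*(-1/6) = 1/18)
((500210 - 1*(-2258622)) - 1989403)/(-697458 + b(-1259, k)) = ((500210 - 1*(-2258622)) - 1989403)/(-697458 + 1/18) = ((500210 + 2258622) - 1989403)/(-12554243/18) = (2758832 - 1989403)*(-18/12554243) = 769429*(-18/12554243) = -13849722/12554243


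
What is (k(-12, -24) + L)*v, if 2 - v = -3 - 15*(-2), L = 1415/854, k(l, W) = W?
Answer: 477025/854 ≈ 558.58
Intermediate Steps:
L = 1415/854 (L = 1415*(1/854) = 1415/854 ≈ 1.6569)
v = -25 (v = 2 - (-3 - 15*(-2)) = 2 - (-3 + 30) = 2 - 1*27 = 2 - 27 = -25)
(k(-12, -24) + L)*v = (-24 + 1415/854)*(-25) = -19081/854*(-25) = 477025/854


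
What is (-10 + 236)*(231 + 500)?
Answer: 165206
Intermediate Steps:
(-10 + 236)*(231 + 500) = 226*731 = 165206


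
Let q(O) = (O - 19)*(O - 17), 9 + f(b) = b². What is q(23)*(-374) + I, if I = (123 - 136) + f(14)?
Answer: -8802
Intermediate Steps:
f(b) = -9 + b²
q(O) = (-19 + O)*(-17 + O)
I = 174 (I = (123 - 136) + (-9 + 14²) = -13 + (-9 + 196) = -13 + 187 = 174)
q(23)*(-374) + I = (323 + 23² - 36*23)*(-374) + 174 = (323 + 529 - 828)*(-374) + 174 = 24*(-374) + 174 = -8976 + 174 = -8802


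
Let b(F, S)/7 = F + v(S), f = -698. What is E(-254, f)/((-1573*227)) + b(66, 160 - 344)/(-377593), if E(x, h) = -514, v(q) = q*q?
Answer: -84593854432/134827510103 ≈ -0.62742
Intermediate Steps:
v(q) = q²
b(F, S) = 7*F + 7*S² (b(F, S) = 7*(F + S²) = 7*F + 7*S²)
E(-254, f)/((-1573*227)) + b(66, 160 - 344)/(-377593) = -514/((-1573*227)) + (7*66 + 7*(160 - 344)²)/(-377593) = -514/(-357071) + (462 + 7*(-184)²)*(-1/377593) = -514*(-1/357071) + (462 + 7*33856)*(-1/377593) = 514/357071 + (462 + 236992)*(-1/377593) = 514/357071 + 237454*(-1/377593) = 514/357071 - 237454/377593 = -84593854432/134827510103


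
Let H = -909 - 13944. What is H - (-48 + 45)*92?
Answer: -14577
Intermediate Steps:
H = -14853
H - (-48 + 45)*92 = -14853 - (-48 + 45)*92 = -14853 - (-3)*92 = -14853 - 1*(-276) = -14853 + 276 = -14577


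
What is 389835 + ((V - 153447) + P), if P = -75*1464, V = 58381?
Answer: 184969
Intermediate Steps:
P = -109800
389835 + ((V - 153447) + P) = 389835 + ((58381 - 153447) - 109800) = 389835 + (-95066 - 109800) = 389835 - 204866 = 184969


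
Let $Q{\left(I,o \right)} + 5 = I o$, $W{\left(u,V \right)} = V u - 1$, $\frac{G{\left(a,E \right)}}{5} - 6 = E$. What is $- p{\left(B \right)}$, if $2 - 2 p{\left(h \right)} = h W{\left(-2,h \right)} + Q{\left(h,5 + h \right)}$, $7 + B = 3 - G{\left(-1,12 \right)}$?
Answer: $- \frac{9219}{2} \approx -4609.5$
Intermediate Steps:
$G{\left(a,E \right)} = 30 + 5 E$
$W{\left(u,V \right)} = -1 + V u$
$Q{\left(I,o \right)} = -5 + I o$
$B = -94$ ($B = -7 - \left(27 + 60\right) = -7 + \left(3 - \left(30 + 60\right)\right) = -7 + \left(3 - 90\right) = -7 - 87 = -94$)
$p{\left(h \right)} = \frac{7}{2} - \frac{h \left(-1 - 2 h\right)}{2} - \frac{h \left(5 + h\right)}{2}$ ($p{\left(h \right)} = 1 - \frac{h \left(-1 + h \left(-2\right)\right) + \left(-5 + h \left(5 + h\right)\right)}{2} = 1 - \frac{h \left(-1 - 2 h\right) + \left(-5 + h \left(5 + h\right)\right)}{2} = 1 - \frac{-5 + h \left(-1 - 2 h\right) + h \left(5 + h\right)}{2} = 1 - \left(- \frac{5}{2} + \frac{h \left(-1 - 2 h\right)}{2} + \frac{h \left(5 + h\right)}{2}\right) = \frac{7}{2} - \frac{h \left(-1 - 2 h\right)}{2} - \frac{h \left(5 + h\right)}{2}$)
$- p{\left(B \right)} = - (\frac{7}{2} + \frac{\left(-94\right)^{2}}{2} - -188) = - (\frac{7}{2} + \frac{1}{2} \cdot 8836 + 188) = - (\frac{7}{2} + 4418 + 188) = \left(-1\right) \frac{9219}{2} = - \frac{9219}{2}$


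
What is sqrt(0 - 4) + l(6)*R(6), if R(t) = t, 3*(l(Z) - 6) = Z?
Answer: 48 + 2*I ≈ 48.0 + 2.0*I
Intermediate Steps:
l(Z) = 6 + Z/3
sqrt(0 - 4) + l(6)*R(6) = sqrt(0 - 4) + (6 + (1/3)*6)*6 = sqrt(-4) + (6 + 2)*6 = 2*I + 8*6 = 2*I + 48 = 48 + 2*I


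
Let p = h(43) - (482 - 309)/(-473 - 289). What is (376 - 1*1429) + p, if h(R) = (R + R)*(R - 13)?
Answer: 1163747/762 ≈ 1527.2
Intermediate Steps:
h(R) = 2*R*(-13 + R) (h(R) = (2*R)*(-13 + R) = 2*R*(-13 + R))
p = 1966133/762 (p = 2*43*(-13 + 43) - (482 - 309)/(-473 - 289) = 2*43*30 - 173/(-762) = 2580 - 173*(-1)/762 = 2580 - 1*(-173/762) = 2580 + 173/762 = 1966133/762 ≈ 2580.2)
(376 - 1*1429) + p = (376 - 1*1429) + 1966133/762 = (376 - 1429) + 1966133/762 = -1053 + 1966133/762 = 1163747/762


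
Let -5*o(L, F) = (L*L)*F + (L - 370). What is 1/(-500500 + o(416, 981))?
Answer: -5/172270482 ≈ -2.9024e-8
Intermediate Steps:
o(L, F) = 74 - L/5 - F*L²/5 (o(L, F) = -((L*L)*F + (L - 370))/5 = -(L²*F + (-370 + L))/5 = -(F*L² + (-370 + L))/5 = -(-370 + L + F*L²)/5 = 74 - L/5 - F*L²/5)
1/(-500500 + o(416, 981)) = 1/(-500500 + (74 - ⅕*416 - ⅕*981*416²)) = 1/(-500500 + (74 - 416/5 - ⅕*981*173056)) = 1/(-500500 + (74 - 416/5 - 169767936/5)) = 1/(-500500 - 169767982/5) = 1/(-172270482/5) = -5/172270482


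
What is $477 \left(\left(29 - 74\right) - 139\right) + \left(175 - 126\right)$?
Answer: $-87719$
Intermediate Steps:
$477 \left(\left(29 - 74\right) - 139\right) + \left(175 - 126\right) = 477 \left(-45 - 139\right) + \left(175 - 126\right) = 477 \left(-184\right) + \left(175 - 126\right) = -87768 + 49 = -87719$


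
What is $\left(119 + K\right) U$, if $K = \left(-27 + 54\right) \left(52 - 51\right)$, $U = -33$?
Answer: $-4818$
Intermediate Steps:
$K = 27$ ($K = 27 \cdot 1 = 27$)
$\left(119 + K\right) U = \left(119 + 27\right) \left(-33\right) = 146 \left(-33\right) = -4818$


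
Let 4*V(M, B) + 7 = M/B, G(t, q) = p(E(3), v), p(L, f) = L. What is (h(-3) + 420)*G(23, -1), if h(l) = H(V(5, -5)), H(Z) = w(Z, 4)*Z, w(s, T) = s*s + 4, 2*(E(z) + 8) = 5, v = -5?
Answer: -2222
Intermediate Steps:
E(z) = -11/2 (E(z) = -8 + (½)*5 = -8 + 5/2 = -11/2)
w(s, T) = 4 + s² (w(s, T) = s² + 4 = 4 + s²)
G(t, q) = -11/2
V(M, B) = -7/4 + M/(4*B) (V(M, B) = -7/4 + (M/B)/4 = -7/4 + M/(4*B))
H(Z) = Z*(4 + Z²) (H(Z) = (4 + Z²)*Z = Z*(4 + Z²))
h(l) = -16 (h(l) = ((¼)*(5 - 7*(-5))/(-5))*(4 + ((¼)*(5 - 7*(-5))/(-5))²) = ((¼)*(-⅕)*(5 + 35))*(4 + ((¼)*(-⅕)*(5 + 35))²) = ((¼)*(-⅕)*40)*(4 + ((¼)*(-⅕)*40)²) = -2*(4 + (-2)²) = -2*(4 + 4) = -2*8 = -16)
(h(-3) + 420)*G(23, -1) = (-16 + 420)*(-11/2) = 404*(-11/2) = -2222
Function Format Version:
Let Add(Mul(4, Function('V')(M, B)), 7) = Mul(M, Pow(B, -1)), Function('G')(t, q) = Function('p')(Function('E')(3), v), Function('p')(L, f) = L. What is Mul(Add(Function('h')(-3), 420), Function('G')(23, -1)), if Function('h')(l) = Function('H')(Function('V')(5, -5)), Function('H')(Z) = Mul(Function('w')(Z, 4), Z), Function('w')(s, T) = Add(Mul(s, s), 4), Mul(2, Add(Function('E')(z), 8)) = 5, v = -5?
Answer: -2222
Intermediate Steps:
Function('E')(z) = Rational(-11, 2) (Function('E')(z) = Add(-8, Mul(Rational(1, 2), 5)) = Add(-8, Rational(5, 2)) = Rational(-11, 2))
Function('w')(s, T) = Add(4, Pow(s, 2)) (Function('w')(s, T) = Add(Pow(s, 2), 4) = Add(4, Pow(s, 2)))
Function('G')(t, q) = Rational(-11, 2)
Function('V')(M, B) = Add(Rational(-7, 4), Mul(Rational(1, 4), M, Pow(B, -1))) (Function('V')(M, B) = Add(Rational(-7, 4), Mul(Rational(1, 4), Mul(M, Pow(B, -1)))) = Add(Rational(-7, 4), Mul(Rational(1, 4), M, Pow(B, -1))))
Function('H')(Z) = Mul(Z, Add(4, Pow(Z, 2))) (Function('H')(Z) = Mul(Add(4, Pow(Z, 2)), Z) = Mul(Z, Add(4, Pow(Z, 2))))
Function('h')(l) = -16 (Function('h')(l) = Mul(Mul(Rational(1, 4), Pow(-5, -1), Add(5, Mul(-7, -5))), Add(4, Pow(Mul(Rational(1, 4), Pow(-5, -1), Add(5, Mul(-7, -5))), 2))) = Mul(Mul(Rational(1, 4), Rational(-1, 5), Add(5, 35)), Add(4, Pow(Mul(Rational(1, 4), Rational(-1, 5), Add(5, 35)), 2))) = Mul(Mul(Rational(1, 4), Rational(-1, 5), 40), Add(4, Pow(Mul(Rational(1, 4), Rational(-1, 5), 40), 2))) = Mul(-2, Add(4, Pow(-2, 2))) = Mul(-2, Add(4, 4)) = Mul(-2, 8) = -16)
Mul(Add(Function('h')(-3), 420), Function('G')(23, -1)) = Mul(Add(-16, 420), Rational(-11, 2)) = Mul(404, Rational(-11, 2)) = -2222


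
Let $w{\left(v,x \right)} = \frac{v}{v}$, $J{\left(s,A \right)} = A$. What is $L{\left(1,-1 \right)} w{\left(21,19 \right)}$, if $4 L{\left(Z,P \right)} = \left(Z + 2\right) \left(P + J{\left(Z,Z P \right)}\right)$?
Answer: $- \frac{3}{2} \approx -1.5$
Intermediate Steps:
$L{\left(Z,P \right)} = \frac{\left(2 + Z\right) \left(P + P Z\right)}{4}$ ($L{\left(Z,P \right)} = \frac{\left(Z + 2\right) \left(P + Z P\right)}{4} = \frac{\left(2 + Z\right) \left(P + P Z\right)}{4}$)
$w{\left(v,x \right)} = 1$
$L{\left(1,-1 \right)} w{\left(21,19 \right)} = \frac{1}{4} \left(-1\right) \left(2 + 1^{2} + 3 \cdot 1\right) 1 = \frac{1}{4} \left(-1\right) \left(2 + 1 + 3\right) 1 = \frac{1}{4} \left(-1\right) 6 \cdot 1 = \left(- \frac{3}{2}\right) 1 = - \frac{3}{2}$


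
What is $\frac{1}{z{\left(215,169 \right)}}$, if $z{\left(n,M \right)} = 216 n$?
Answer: $\frac{1}{46440} \approx 2.1533 \cdot 10^{-5}$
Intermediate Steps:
$\frac{1}{z{\left(215,169 \right)}} = \frac{1}{216 \cdot 215} = \frac{1}{46440}$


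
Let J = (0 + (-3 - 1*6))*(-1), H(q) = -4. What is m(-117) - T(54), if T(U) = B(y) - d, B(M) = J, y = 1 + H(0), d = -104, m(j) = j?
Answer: -230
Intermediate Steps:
J = 9 (J = (0 + (-3 - 6))*(-1) = (0 - 9)*(-1) = -9*(-1) = 9)
y = -3 (y = 1 - 4 = -3)
B(M) = 9
T(U) = 113 (T(U) = 9 - 1*(-104) = 9 + 104 = 113)
m(-117) - T(54) = -117 - 1*113 = -117 - 113 = -230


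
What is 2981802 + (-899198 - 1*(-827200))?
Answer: 2909804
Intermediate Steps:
2981802 + (-899198 - 1*(-827200)) = 2981802 + (-899198 + 827200) = 2981802 - 71998 = 2909804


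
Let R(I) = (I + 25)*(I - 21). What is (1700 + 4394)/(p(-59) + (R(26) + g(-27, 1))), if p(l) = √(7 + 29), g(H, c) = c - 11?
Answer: 6094/251 ≈ 24.279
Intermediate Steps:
g(H, c) = -11 + c
R(I) = (-21 + I)*(25 + I) (R(I) = (25 + I)*(-21 + I) = (-21 + I)*(25 + I))
p(l) = 6 (p(l) = √36 = 6)
(1700 + 4394)/(p(-59) + (R(26) + g(-27, 1))) = (1700 + 4394)/(6 + ((-525 + 26² + 4*26) + (-11 + 1))) = 6094/(6 + ((-525 + 676 + 104) - 10)) = 6094/(6 + (255 - 10)) = 6094/(6 + 245) = 6094/251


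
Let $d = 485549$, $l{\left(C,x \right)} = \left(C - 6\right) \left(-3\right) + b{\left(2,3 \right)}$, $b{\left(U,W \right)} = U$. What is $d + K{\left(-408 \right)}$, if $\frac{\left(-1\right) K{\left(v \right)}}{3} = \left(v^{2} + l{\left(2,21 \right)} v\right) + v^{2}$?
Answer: $-496099$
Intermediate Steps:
$l{\left(C,x \right)} = 20 - 3 C$ ($l{\left(C,x \right)} = \left(C - 6\right) \left(-3\right) + 2 = \left(-6 + C\right) \left(-3\right) + 2 = \left(18 - 3 C\right) + 2 = 20 - 3 C$)
$K{\left(v \right)} = - 42 v - 6 v^{2}$ ($K{\left(v \right)} = - 3 \left(\left(v^{2} + \left(20 - 6\right) v\right) + v^{2}\right) = - 3 \left(\left(v^{2} + 14 v\right) + v^{2}\right) = - 3 \left(2 v^{2} + 14 v\right) = - 42 v - 6 v^{2}$)
$d + K{\left(-408 \right)} = 485549 - - 2448 \left(7 - 408\right) = 485549 - \left(-2448\right) \left(-401\right) = 485549 - 981648 = -496099$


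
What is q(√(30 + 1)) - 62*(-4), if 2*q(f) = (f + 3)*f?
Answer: 527/2 + 3*√31/2 ≈ 271.85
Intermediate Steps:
q(f) = f*(3 + f)/2 (q(f) = ((f + 3)*f)/2 = ((3 + f)*f)/2 = (f*(3 + f))/2 = f*(3 + f)/2)
q(√(30 + 1)) - 62*(-4) = √(30 + 1)*(3 + √(30 + 1))/2 - 62*(-4) = √31*(3 + √31)/2 + 248 = 248 + √31*(3 + √31)/2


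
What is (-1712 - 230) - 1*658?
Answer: -2600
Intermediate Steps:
(-1712 - 230) - 1*658 = -1942 - 658 = -2600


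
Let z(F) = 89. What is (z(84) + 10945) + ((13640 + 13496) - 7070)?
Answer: 31100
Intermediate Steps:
(z(84) + 10945) + ((13640 + 13496) - 7070) = (89 + 10945) + ((13640 + 13496) - 7070) = 11034 + (27136 - 7070) = 11034 + 20066 = 31100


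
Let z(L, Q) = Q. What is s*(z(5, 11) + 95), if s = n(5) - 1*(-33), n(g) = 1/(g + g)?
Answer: 17543/5 ≈ 3508.6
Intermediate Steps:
n(g) = 1/(2*g)
s = 331/10 (s = (½)/5 - 1*(-33) = (½)*(⅕) + 33 = ⅒ + 33 = 331/10 ≈ 33.100)
s*(z(5, 11) + 95) = 331*(11 + 95)/10 = (331/10)*106 = 17543/5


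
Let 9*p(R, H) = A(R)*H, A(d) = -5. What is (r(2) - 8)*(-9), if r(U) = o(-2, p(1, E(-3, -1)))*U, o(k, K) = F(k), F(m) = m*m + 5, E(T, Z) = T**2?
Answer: -90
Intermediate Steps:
p(R, H) = -5*H/9 (p(R, H) = (-5*H)/9 = -5*H/9)
F(m) = 5 + m**2 (F(m) = m**2 + 5 = 5 + m**2)
o(k, K) = 5 + k**2
r(U) = 9*U (r(U) = (5 + (-2)**2)*U = (5 + 4)*U = 9*U)
(r(2) - 8)*(-9) = (9*2 - 8)*(-9) = (18 - 8)*(-9) = 10*(-9) = -90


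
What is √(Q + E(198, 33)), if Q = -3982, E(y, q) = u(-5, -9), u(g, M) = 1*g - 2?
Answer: I*√3989 ≈ 63.159*I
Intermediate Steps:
u(g, M) = -2 + g (u(g, M) = g - 2 = -2 + g)
E(y, q) = -7 (E(y, q) = -2 - 5 = -7)
√(Q + E(198, 33)) = √(-3982 - 7) = √(-3989) = I*√3989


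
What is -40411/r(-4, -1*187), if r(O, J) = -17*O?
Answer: -40411/68 ≈ -594.28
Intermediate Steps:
-40411/r(-4, -1*187) = -40411/((-17*(-4))) = -40411/68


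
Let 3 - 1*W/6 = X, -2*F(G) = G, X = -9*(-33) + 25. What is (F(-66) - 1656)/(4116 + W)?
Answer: -541/734 ≈ -0.73706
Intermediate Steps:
X = 322 (X = 297 + 25 = 322)
F(G) = -G/2
W = -1914 (W = 18 - 6*322 = 18 - 1932 = -1914)
(F(-66) - 1656)/(4116 + W) = (-½*(-66) - 1656)/(4116 - 1914) = (33 - 1656)/2202 = -1623*1/2202 = -541/734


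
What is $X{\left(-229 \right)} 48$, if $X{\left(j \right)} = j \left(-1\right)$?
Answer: $10992$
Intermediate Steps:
$X{\left(j \right)} = - j$
$X{\left(-229 \right)} 48 = \left(-1\right) \left(-229\right) 48 = 229 \cdot 48 = 10992$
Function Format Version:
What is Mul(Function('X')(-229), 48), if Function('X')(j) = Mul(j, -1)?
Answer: 10992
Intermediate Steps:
Function('X')(j) = Mul(-1, j)
Mul(Function('X')(-229), 48) = Mul(Mul(-1, -229), 48) = Mul(229, 48) = 10992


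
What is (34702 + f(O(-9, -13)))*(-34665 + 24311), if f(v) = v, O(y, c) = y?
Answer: -359211322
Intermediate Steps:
(34702 + f(O(-9, -13)))*(-34665 + 24311) = (34702 - 9)*(-34665 + 24311) = 34693*(-10354) = -359211322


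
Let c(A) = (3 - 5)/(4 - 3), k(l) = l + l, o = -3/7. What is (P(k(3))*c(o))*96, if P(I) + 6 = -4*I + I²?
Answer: -1152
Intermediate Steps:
o = -3/7 (o = -3*⅐ = -3/7 ≈ -0.42857)
k(l) = 2*l
c(A) = -2 (c(A) = -2/1 = -2*1 = -2)
P(I) = -6 + I² - 4*I (P(I) = -6 + (-4*I + I²) = -6 + (I² - 4*I) = -6 + I² - 4*I)
(P(k(3))*c(o))*96 = ((-6 + (2*3)² - 8*3)*(-2))*96 = ((-6 + 6² - 4*6)*(-2))*96 = ((-6 + 36 - 24)*(-2))*96 = (6*(-2))*96 = -12*96 = -1152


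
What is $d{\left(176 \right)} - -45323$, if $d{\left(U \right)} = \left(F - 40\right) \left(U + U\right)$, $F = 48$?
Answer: $48139$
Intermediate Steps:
$d{\left(U \right)} = 16 U$ ($d{\left(U \right)} = \left(48 - 40\right) \left(U + U\right) = 8 \cdot 2 U = 16 U$)
$d{\left(176 \right)} - -45323 = 16 \cdot 176 - -45323 = 2816 + 45323 = 48139$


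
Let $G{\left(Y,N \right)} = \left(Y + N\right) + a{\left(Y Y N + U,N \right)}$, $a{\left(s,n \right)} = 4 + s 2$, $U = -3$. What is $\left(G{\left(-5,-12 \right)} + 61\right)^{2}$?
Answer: $311364$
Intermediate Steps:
$a{\left(s,n \right)} = 4 + 2 s$
$G{\left(Y,N \right)} = -2 + N + Y + 2 N Y^{2}$ ($G{\left(Y,N \right)} = \left(Y + N\right) + \left(4 + 2 \left(Y Y N - 3\right)\right) = \left(N + Y\right) + \left(4 + 2 \left(Y^{2} N - 3\right)\right) = \left(N + Y\right) + \left(4 + 2 \left(N Y^{2} - 3\right)\right) = \left(N + Y\right) + \left(4 + 2 \left(-3 + N Y^{2}\right)\right) = \left(N + Y\right) + \left(4 + \left(-6 + 2 N Y^{2}\right)\right) = \left(N + Y\right) + \left(-2 + 2 N Y^{2}\right) = -2 + N + Y + 2 N Y^{2}$)
$\left(G{\left(-5,-12 \right)} + 61\right)^{2} = \left(\left(-2 - 12 - 5 + 2 \left(-12\right) \left(-5\right)^{2}\right) + 61\right)^{2} = \left(\left(-2 - 12 - 5 + 2 \left(-12\right) 25\right) + 61\right)^{2} = \left(\left(-2 - 12 - 5 - 600\right) + 61\right)^{2} = \left(-619 + 61\right)^{2} = \left(-558\right)^{2} = 311364$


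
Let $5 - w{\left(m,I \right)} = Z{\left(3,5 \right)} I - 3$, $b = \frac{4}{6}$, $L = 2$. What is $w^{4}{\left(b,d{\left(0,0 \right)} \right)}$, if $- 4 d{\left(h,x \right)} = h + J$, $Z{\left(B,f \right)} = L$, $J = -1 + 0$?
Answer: $\frac{50625}{16} \approx 3164.1$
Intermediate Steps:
$J = -1$
$Z{\left(B,f \right)} = 2$
$d{\left(h,x \right)} = \frac{1}{4} - \frac{h}{4}$ ($d{\left(h,x \right)} = - \frac{h - 1}{4} = - \frac{-1 + h}{4} = \frac{1}{4} - \frac{h}{4}$)
$b = \frac{2}{3}$ ($b = 4 \cdot \frac{1}{6} = \frac{2}{3} \approx 0.66667$)
$w{\left(m,I \right)} = 8 - 2 I$ ($w{\left(m,I \right)} = 5 - \left(2 I - 3\right) = 5 - \left(-3 + 2 I\right) = 8 - 2 I$)
$w^{4}{\left(b,d{\left(0,0 \right)} \right)} = \left(8 - 2 \left(\frac{1}{4} - 0\right)\right)^{4} = \left(8 - 2 \left(\frac{1}{4} + 0\right)\right)^{4} = \left(8 - \frac{1}{2}\right)^{4} = \left(\frac{15}{2}\right)^{4} = \frac{50625}{16}$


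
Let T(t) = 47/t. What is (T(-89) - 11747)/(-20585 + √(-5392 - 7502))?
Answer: 21522235050/37714205591 + 1045530*I*√12894/37714205591 ≈ 0.57067 + 0.0031479*I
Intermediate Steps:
(T(-89) - 11747)/(-20585 + √(-5392 - 7502)) = (47/(-89) - 11747)/(-20585 + √(-5392 - 7502)) = (47*(-1/89) - 11747)/(-20585 + √(-12894)) = (-47/89 - 11747)/(-20585 + I*√12894) = -1045530/(89*(-20585 + I*√12894))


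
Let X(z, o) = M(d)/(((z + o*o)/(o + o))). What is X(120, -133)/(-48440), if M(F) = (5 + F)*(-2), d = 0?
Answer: -19/6161914 ≈ -3.0835e-6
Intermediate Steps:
M(F) = -10 - 2*F
X(z, o) = -20*o/(z + o²) (X(z, o) = (-10 - 2*0)/(((z + o*o)/(o + o))) = (-10 + 0)/(((z + o²)/((2*o)))) = -10*2*o/(z + o²) = -20*o/(z + o²))
X(120, -133)/(-48440) = -20*(-133)/(120 + (-133)²)/(-48440) = -20*(-133)/(120 + 17689)*(-1/48440) = -20*(-133)/17809*(-1/48440) = -20*(-133)*1/17809*(-1/48440) = (2660/17809)*(-1/48440) = -19/6161914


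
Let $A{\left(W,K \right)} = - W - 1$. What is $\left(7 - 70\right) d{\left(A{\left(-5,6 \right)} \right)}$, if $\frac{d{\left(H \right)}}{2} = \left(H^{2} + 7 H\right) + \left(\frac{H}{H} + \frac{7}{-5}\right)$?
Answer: $- \frac{27468}{5} \approx -5493.6$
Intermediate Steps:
$A{\left(W,K \right)} = -1 - W$
$d{\left(H \right)} = - \frac{4}{5} + 2 H^{2} + 14 H$ ($d{\left(H \right)} = 2 \left(\left(H^{2} + 7 H\right) + \left(\frac{H}{H} + \frac{7}{-5}\right)\right) = 2 \left(\left(H^{2} + 7 H\right) + \left(1 + 7 \left(- \frac{1}{5}\right)\right)\right) = 2 \left(\left(H^{2} + 7 H\right) + \left(1 - \frac{7}{5}\right)\right) = 2 \left(\left(H^{2} + 7 H\right) - \frac{2}{5}\right) = 2 \left(- \frac{2}{5} + H^{2} + 7 H\right) = - \frac{4}{5} + 2 H^{2} + 14 H$)
$\left(7 - 70\right) d{\left(A{\left(-5,6 \right)} \right)} = \left(7 - 70\right) \left(- \frac{4}{5} + 2 \left(-1 - -5\right)^{2} + 14 \left(-1 - -5\right)\right) = - 63 \left(- \frac{4}{5} + 2 \left(-1 + 5\right)^{2} + 14 \left(-1 + 5\right)\right) = - 63 \left(- \frac{4}{5} + 2 \cdot 4^{2} + 14 \cdot 4\right) = - 63 \left(- \frac{4}{5} + 2 \cdot 16 + 56\right) = - 63 \left(- \frac{4}{5} + 32 + 56\right) = \left(-63\right) \frac{436}{5} = - \frac{27468}{5}$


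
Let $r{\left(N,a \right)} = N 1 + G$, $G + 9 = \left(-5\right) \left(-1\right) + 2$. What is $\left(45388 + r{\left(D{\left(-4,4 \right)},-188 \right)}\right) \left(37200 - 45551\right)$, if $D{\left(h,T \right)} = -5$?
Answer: $-378976731$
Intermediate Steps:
$G = -2$ ($G = -9 + \left(\left(-5\right) \left(-1\right) + 2\right) = -9 + \left(5 + 2\right) = -9 + 7 = -2$)
$r{\left(N,a \right)} = -2 + N$ ($r{\left(N,a \right)} = N 1 - 2 = N - 2 = -2 + N$)
$\left(45388 + r{\left(D{\left(-4,4 \right)},-188 \right)}\right) \left(37200 - 45551\right) = \left(45388 - 7\right) \left(37200 - 45551\right) = \left(45388 - 7\right) \left(-8351\right) = 45381 \left(-8351\right) = -378976731$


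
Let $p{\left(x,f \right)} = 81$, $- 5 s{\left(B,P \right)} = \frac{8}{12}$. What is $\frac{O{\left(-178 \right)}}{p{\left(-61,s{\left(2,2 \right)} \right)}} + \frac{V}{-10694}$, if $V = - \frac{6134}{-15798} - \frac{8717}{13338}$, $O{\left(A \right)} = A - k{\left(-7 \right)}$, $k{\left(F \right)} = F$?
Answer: $- \frac{792843993737}{375562094076} \approx -2.1111$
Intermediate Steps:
$s{\left(B,P \right)} = - \frac{2}{15}$ ($s{\left(B,P \right)} = - \frac{8 \cdot \frac{1}{12}}{5} = \left(- \frac{1}{5}\right) \frac{2}{3} = - \frac{2}{15}$)
$O{\left(A \right)} = 7 + A$ ($O{\left(A \right)} = A - -7 = A + 7 = 7 + A$)
$V = - \frac{9315979}{35118954}$ ($V = \left(-6134\right) \left(- \frac{1}{15798}\right) - \frac{8717}{13338} = \frac{3067}{7899} - \frac{8717}{13338} = - \frac{9315979}{35118954} \approx -0.26527$)
$\frac{O{\left(-178 \right)}}{p{\left(-61,s{\left(2,2 \right)} \right)}} + \frac{V}{-10694} = \frac{7 - 178}{81} - \frac{9315979}{35118954 \left(-10694\right)} = \left(-171\right) \frac{1}{81} - - \frac{9315979}{375562094076} = - \frac{19}{9} + \frac{9315979}{375562094076} = - \frac{792843993737}{375562094076}$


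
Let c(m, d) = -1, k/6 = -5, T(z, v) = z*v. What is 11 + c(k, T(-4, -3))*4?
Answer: 7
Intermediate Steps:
T(z, v) = v*z
k = -30 (k = 6*(-5) = -30)
11 + c(k, T(-4, -3))*4 = 11 - 1*4 = 11 - 4 = 7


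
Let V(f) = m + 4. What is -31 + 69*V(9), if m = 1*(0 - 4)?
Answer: -31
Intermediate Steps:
m = -4 (m = 1*(-4) = -4)
V(f) = 0 (V(f) = -4 + 4 = 0)
-31 + 69*V(9) = -31 + 69*0 = -31 + 0 = -31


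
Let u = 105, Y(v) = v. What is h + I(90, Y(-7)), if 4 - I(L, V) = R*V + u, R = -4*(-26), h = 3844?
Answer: 4471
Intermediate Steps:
R = 104
I(L, V) = -101 - 104*V (I(L, V) = 4 - (104*V + 105) = 4 - (105 + 104*V) = 4 + (-105 - 104*V) = -101 - 104*V)
h + I(90, Y(-7)) = 3844 + (-101 - 104*(-7)) = 3844 + (-101 + 728) = 3844 + 627 = 4471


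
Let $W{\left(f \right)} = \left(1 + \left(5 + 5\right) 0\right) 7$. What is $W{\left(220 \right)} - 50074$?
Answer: $-50067$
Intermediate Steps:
$W{\left(f \right)} = 7$ ($W{\left(f \right)} = \left(1 + 10 \cdot 0\right) 7 = \left(1 + 0\right) 7 = 1 \cdot 7 = 7$)
$W{\left(220 \right)} - 50074 = 7 - 50074 = -50067$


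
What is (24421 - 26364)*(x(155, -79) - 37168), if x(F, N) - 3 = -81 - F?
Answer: 72670143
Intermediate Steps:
x(F, N) = -78 - F (x(F, N) = 3 + (-81 - F) = -78 - F)
(24421 - 26364)*(x(155, -79) - 37168) = (24421 - 26364)*((-78 - 1*155) - 37168) = -1943*((-78 - 155) - 37168) = -1943*(-233 - 37168) = -1943*(-37401) = 72670143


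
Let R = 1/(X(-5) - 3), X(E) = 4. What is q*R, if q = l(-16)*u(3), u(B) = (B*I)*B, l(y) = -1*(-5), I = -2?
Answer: -90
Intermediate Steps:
l(y) = 5
u(B) = -2*B**2 (u(B) = (B*(-2))*B = (-2*B)*B = -2*B**2)
R = 1 (R = 1/(4 - 3) = 1/1 = 1)
q = -90 (q = 5*(-2*3**2) = 5*(-2*9) = 5*(-18) = -90)
q*R = -90*1 = -90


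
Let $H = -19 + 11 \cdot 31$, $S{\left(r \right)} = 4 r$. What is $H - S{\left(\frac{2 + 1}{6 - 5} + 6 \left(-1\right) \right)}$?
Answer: $334$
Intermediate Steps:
$H = 322$ ($H = -19 + 341 = 322$)
$H - S{\left(\frac{2 + 1}{6 - 5} + 6 \left(-1\right) \right)} = 322 - 4 \left(\frac{2 + 1}{6 - 5} + 6 \left(-1\right)\right) = 322 - 4 \left(\frac{3}{1} - 6\right) = 322 - 4 \left(3 \cdot 1 - 6\right) = 322 - 4 \left(3 - 6\right) = 322 - 4 \left(-3\right) = 322 - -12 = 322 + 12 = 334$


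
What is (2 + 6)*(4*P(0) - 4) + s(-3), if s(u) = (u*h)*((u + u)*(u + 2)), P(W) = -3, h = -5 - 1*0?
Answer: -38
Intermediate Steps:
h = -5 (h = -5 + 0 = -5)
s(u) = -10*u**2*(2 + u) (s(u) = (u*(-5))*((u + u)*(u + 2)) = (-5*u)*((2*u)*(2 + u)) = (-5*u)*(2*u*(2 + u)) = -10*u**2*(2 + u))
(2 + 6)*(4*P(0) - 4) + s(-3) = (2 + 6)*(4*(-3) - 4) + 10*(-3)**2*(-2 - 1*(-3)) = 8*(-12 - 4) + 10*9*(-2 + 3) = 8*(-16) + 10*9*1 = -128 + 90 = -38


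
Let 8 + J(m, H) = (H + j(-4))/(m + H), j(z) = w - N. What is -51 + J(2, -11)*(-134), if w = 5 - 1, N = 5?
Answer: 2527/3 ≈ 842.33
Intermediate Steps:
w = 4
j(z) = -1 (j(z) = 4 - 1*5 = 4 - 5 = -1)
J(m, H) = -8 + (-1 + H)/(H + m) (J(m, H) = -8 + (H - 1)/(m + H) = -8 + (-1 + H)/(H + m))
-51 + J(2, -11)*(-134) = -51 + ((-1 - 8*2 - 7*(-11))/(-11 + 2))*(-134) = -51 + ((-1 - 16 + 77)/(-9))*(-134) = -51 - 1/9*60*(-134) = -51 - 20/3*(-134) = -51 + 2680/3 = 2527/3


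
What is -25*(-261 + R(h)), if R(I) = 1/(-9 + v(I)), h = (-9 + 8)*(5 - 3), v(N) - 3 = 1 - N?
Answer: 19600/3 ≈ 6533.3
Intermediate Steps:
v(N) = 4 - N (v(N) = 3 + (1 - N) = 4 - N)
h = -2 (h = -1*2 = -2)
R(I) = 1/(-5 - I) (R(I) = 1/(-9 + (4 - I)) = 1/(-5 - I))
-25*(-261 + R(h)) = -25*(-261 - 1/(5 - 2)) = -25*(-261 - 1/3) = -25*(-261 - 1*⅓) = -25*(-261 - ⅓) = -25*(-784/3) = 19600/3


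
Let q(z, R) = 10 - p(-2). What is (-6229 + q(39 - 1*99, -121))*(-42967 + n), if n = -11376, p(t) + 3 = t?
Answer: 337687402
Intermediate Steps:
p(t) = -3 + t
q(z, R) = 15 (q(z, R) = 10 - (-3 - 2) = 10 - 1*(-5) = 10 + 5 = 15)
(-6229 + q(39 - 1*99, -121))*(-42967 + n) = (-6229 + 15)*(-42967 - 11376) = -6214*(-54343) = 337687402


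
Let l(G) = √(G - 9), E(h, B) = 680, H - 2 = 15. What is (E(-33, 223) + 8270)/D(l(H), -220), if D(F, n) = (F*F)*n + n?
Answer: -895/198 ≈ -4.5202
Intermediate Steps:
H = 17 (H = 2 + 15 = 17)
l(G) = √(-9 + G)
D(F, n) = n + n*F² (D(F, n) = F²*n + n = n*F² + n = n + n*F²)
(E(-33, 223) + 8270)/D(l(H), -220) = (680 + 8270)/((-220*(1 + (√(-9 + 17))²))) = 8950/((-220*(1 + (√8)²))) = 8950/((-220*(1 + (2*√2)²))) = 8950/((-220*(1 + 8))) = 8950/((-220*9)) = 8950/(-1980) = 8950*(-1/1980) = -895/198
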